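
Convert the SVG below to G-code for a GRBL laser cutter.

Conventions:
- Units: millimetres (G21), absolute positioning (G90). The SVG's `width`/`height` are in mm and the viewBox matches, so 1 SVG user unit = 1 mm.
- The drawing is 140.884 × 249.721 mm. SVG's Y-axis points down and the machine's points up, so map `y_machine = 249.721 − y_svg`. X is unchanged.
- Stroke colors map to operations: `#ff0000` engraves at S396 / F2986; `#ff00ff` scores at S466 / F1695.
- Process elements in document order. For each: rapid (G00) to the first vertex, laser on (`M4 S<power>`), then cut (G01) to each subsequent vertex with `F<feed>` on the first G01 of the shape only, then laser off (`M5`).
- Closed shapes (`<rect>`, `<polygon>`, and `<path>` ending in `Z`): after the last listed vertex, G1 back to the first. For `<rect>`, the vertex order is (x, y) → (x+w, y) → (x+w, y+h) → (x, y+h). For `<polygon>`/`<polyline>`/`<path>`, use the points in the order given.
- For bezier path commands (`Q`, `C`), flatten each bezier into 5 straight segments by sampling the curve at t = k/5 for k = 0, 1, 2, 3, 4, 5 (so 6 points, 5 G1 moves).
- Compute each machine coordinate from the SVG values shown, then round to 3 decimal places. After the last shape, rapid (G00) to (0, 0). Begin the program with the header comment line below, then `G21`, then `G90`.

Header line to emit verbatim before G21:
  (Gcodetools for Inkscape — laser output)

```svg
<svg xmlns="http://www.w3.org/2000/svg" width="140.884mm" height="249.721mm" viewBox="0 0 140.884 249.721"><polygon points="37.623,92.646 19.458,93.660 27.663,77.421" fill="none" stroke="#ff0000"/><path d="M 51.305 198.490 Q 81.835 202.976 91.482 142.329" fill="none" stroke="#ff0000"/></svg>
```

Since the viewBox matches the mm dimensions, user units are millimetres directly. The only transform is the Y-flip y_m = 249.721 − y_svg.

Shape 1 is a regular polygon drawn with `<polygon>`. Its stroke #ff0000 means engrave at S396, F2986. After flipping Y the toolpath is (37.623,157.075) → (19.458,156.061) → (27.663,172.300) → (37.623,157.075), returning to the start.

Shape 2 is a quadratic bezier drawn with `<path>`. Its stroke #ff0000 means engrave at S396, F2986. After flipping Y the toolpath is (51.305,51.231) → (62.682,52.042) → (72.388,58.063) → (80.423,69.296) → (86.788,85.739) → (91.482,107.392).

(Gcodetools for Inkscape — laser output)
G21
G90
G00 X37.623 Y157.075
M4 S396
G01 X19.458 Y156.061 F2986
G01 X27.663 Y172.300
G01 X37.623 Y157.075
M5
G00 X51.305 Y51.231
M4 S396
G01 X62.682 Y52.042 F2986
G01 X72.388 Y58.063
G01 X80.423 Y69.296
G01 X86.788 Y85.739
G01 X91.482 Y107.392
M5
G00 X0.000 Y0.000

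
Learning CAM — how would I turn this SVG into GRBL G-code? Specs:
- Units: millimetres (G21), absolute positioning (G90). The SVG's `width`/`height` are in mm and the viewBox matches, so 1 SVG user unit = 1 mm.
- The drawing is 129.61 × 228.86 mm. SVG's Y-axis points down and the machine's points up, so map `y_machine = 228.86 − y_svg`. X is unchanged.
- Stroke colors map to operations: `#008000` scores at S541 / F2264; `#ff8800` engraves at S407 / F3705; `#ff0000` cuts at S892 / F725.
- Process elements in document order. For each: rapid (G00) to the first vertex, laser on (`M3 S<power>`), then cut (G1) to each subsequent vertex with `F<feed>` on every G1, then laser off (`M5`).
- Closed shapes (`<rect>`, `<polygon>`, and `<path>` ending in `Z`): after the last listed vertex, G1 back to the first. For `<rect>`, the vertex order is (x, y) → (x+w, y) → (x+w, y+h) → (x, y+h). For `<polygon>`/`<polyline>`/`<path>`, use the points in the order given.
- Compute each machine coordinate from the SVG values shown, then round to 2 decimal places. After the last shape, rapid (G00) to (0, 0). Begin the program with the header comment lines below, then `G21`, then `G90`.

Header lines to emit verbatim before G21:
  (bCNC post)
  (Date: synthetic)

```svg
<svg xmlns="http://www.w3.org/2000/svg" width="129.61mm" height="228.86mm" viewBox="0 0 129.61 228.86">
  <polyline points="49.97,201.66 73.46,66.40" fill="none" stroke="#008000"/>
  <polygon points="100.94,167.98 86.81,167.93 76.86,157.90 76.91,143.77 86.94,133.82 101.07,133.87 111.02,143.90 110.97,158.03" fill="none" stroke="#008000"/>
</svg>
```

(bCNC post)
(Date: synthetic)
G21
G90
G00 X49.97 Y27.20
M3 S541
G1 X73.46 Y162.46 F2264
M5
G00 X100.94 Y60.88
M3 S541
G1 X86.81 Y60.93 F2264
G1 X76.86 Y70.96 F2264
G1 X76.91 Y85.09 F2264
G1 X86.94 Y95.04 F2264
G1 X101.07 Y94.99 F2264
G1 X111.02 Y84.96 F2264
G1 X110.97 Y70.83 F2264
G1 X100.94 Y60.88 F2264
M5
G00 X0.00 Y0.00

1 u = 1 mm; y_m = 228.86 − y.

[1] `<polyline>` line segment, #008000→score S541 F2264: (49.97,27.20) → (73.46,162.46)

[2] `<polygon>` regular polygon, #008000→score S541 F2264: (100.94,60.88) → (86.81,60.93) → (76.86,70.96) → (76.91,85.09) → (86.94,95.04) → (101.07,94.99) → (111.02,84.96) → (110.97,70.83) → (100.94,60.88) (closed)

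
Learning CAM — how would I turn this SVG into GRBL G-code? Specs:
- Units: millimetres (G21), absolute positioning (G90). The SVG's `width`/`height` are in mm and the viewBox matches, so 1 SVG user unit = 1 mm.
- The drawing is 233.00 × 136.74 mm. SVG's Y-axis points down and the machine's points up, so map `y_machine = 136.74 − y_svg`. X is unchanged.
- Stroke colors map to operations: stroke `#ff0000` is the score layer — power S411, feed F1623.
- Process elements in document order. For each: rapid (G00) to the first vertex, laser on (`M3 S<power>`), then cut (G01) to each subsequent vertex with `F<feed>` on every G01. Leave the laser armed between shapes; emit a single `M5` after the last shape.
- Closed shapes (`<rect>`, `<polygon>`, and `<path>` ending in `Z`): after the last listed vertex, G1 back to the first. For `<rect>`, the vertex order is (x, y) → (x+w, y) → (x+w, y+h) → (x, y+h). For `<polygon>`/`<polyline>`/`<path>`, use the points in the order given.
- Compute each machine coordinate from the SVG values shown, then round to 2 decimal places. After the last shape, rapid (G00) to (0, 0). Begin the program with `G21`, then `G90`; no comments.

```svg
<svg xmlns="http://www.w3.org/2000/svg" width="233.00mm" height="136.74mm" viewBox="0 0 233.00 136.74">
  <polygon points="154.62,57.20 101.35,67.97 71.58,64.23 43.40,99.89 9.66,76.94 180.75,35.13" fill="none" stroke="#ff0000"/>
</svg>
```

G21
G90
G00 X154.62 Y79.54
M3 S411
G01 X101.35 Y68.77 F1623
G01 X71.58 Y72.51 F1623
G01 X43.40 Y36.85 F1623
G01 X9.66 Y59.80 F1623
G01 X180.75 Y101.61 F1623
G01 X154.62 Y79.54 F1623
M5
G00 X0.00 Y0.00

viewBox `0 0 233.00 136.74` with mm width/height → 1 unit = 1 mm. Flip: y_m = 136.74 − y_svg.

**Shape 1** — `<polygon>` closed polygon, stroke `#ff0000` → score (S411, F1623). Machine vertices: (154.62,79.54) → (101.35,68.77) → (71.58,72.51) → (43.40,36.85) → (9.66,59.80) → (180.75,101.61) → (154.62,79.54). Closed: final G1 returns to the first vertex.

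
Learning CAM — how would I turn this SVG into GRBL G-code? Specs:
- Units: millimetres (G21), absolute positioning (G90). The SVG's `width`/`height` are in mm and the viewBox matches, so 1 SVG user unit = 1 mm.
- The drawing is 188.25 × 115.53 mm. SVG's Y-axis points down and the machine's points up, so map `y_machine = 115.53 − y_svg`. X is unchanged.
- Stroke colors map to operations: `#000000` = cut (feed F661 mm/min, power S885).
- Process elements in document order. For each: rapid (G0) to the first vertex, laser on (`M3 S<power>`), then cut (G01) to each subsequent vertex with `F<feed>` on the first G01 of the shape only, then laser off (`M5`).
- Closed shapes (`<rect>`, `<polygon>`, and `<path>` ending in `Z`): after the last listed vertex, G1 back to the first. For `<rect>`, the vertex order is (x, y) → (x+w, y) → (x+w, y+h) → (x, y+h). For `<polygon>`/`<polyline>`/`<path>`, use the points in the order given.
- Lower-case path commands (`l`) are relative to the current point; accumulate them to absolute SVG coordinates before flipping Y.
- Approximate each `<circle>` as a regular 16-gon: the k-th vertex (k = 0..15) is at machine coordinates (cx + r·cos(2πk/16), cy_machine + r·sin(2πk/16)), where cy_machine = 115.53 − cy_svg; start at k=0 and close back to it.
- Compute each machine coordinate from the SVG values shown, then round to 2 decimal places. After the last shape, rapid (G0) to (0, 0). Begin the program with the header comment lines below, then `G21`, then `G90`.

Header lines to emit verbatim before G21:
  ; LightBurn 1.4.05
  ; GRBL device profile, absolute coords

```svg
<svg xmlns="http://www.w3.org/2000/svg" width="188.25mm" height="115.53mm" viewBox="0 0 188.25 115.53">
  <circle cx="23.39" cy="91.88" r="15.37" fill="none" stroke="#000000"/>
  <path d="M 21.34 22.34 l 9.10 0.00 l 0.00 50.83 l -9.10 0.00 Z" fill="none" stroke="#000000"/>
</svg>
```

; LightBurn 1.4.05
; GRBL device profile, absolute coords
G21
G90
G0 X38.76 Y23.65
M3 S885
G01 X37.59 Y29.53 F661
G01 X34.26 Y34.52
G01 X29.27 Y37.85
G01 X23.39 Y39.02
G01 X17.51 Y37.85
G01 X12.52 Y34.52
G01 X9.19 Y29.53
G01 X8.02 Y23.65
G01 X9.19 Y17.77
G01 X12.52 Y12.78
G01 X17.51 Y9.45
G01 X23.39 Y8.28
G01 X29.27 Y9.45
G01 X34.26 Y12.78
G01 X37.59 Y17.77
G01 X38.76 Y23.65
M5
G0 X21.34 Y93.19
M3 S885
G01 X30.44 Y93.19 F661
G01 X30.44 Y42.36
G01 X21.34 Y42.36
G01 X21.34 Y93.19
M5
G0 X0.00 Y0.00

1 u = 1 mm; y_m = 115.53 − y.

[1] `<circle>` circle, #000000→cut S885 F661: (38.76,23.65) → (37.59,29.53) → (34.26,34.52) → (29.27,37.85) → (23.39,39.02) → (17.51,37.85) → (12.52,34.52) → (9.19,29.53) → (8.02,23.65) → (9.19,17.77) → (12.52,12.78) → (17.51,9.45) → (23.39,8.28) → (29.27,9.45) → (34.26,12.78) → (37.59,17.77) → (38.76,23.65) (closed)

[2] `<path>` rectangle, #000000→cut S885 F661: (21.34,93.19) → (30.44,93.19) → (30.44,42.36) → (21.34,42.36) → (21.34,93.19) (closed)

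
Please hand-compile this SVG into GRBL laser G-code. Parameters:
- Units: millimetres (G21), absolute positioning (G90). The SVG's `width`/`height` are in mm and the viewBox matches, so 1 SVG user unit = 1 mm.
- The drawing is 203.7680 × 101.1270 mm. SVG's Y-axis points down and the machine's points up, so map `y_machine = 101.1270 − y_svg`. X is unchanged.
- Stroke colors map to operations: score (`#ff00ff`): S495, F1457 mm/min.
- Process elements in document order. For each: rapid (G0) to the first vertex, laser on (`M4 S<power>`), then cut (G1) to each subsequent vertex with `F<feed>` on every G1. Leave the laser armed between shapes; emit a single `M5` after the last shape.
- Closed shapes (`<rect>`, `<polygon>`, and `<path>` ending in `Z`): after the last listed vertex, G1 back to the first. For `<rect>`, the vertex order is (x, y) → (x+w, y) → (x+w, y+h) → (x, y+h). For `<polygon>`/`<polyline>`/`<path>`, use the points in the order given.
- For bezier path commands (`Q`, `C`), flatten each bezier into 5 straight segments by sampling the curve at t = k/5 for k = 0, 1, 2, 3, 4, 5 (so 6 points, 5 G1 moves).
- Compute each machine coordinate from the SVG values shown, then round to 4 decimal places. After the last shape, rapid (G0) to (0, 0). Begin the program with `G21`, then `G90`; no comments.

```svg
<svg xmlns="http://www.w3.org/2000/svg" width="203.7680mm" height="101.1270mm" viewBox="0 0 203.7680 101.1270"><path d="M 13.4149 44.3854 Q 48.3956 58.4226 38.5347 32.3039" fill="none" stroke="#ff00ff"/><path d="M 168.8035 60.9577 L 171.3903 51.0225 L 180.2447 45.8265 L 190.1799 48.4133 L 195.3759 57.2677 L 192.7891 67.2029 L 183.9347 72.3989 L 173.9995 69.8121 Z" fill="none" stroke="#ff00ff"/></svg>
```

G21
G90
G0 X13.4149 Y56.7416
M4 S495
G1 X25.6135 Y52.7330 F1457
G1 X34.2248 Y51.9368 F1457
G1 X39.2488 Y54.3531 F1457
G1 X40.6854 Y59.9819 F1457
G1 X38.5347 Y68.8231 F1457
G0 X168.8035 Y40.1693
M4 S495
G1 X171.3903 Y50.1045 F1457
G1 X180.2447 Y55.3005 F1457
G1 X190.1799 Y52.7137 F1457
G1 X195.3759 Y43.8593 F1457
G1 X192.7891 Y33.9241 F1457
G1 X183.9347 Y28.7281 F1457
G1 X173.9995 Y31.3149 F1457
G1 X168.8035 Y40.1693 F1457
M5
G0 X0.0000 Y0.0000

viewBox `0 0 203.7680 101.1270` with mm width/height → 1 unit = 1 mm. Flip: y_m = 101.1270 − y_svg.

**Shape 1** — `<path>` quadratic bezier, stroke `#ff00ff` → score (S495, F1457). Control points (SVG): P0=(13.4149,44.3854), P1=(48.3956,58.4226), P2=(38.5347,32.3039); sampled at t=k/5. Machine vertices: (13.4149,56.7416) → (25.6135,52.7330) → (34.2248,51.9368) → (39.2488,54.3531) → (40.6854,59.9819) → (38.5347,68.8231). Open path.

**Shape 2** — `<path>` regular polygon, stroke `#ff00ff` → score (S495, F1457). Machine vertices: (168.8035,40.1693) → (171.3903,50.1045) → (180.2447,55.3005) → (190.1799,52.7137) → (195.3759,43.8593) → (192.7891,33.9241) → (183.9347,28.7281) → (173.9995,31.3149) → (168.8035,40.1693). Closed: final G1 returns to the first vertex.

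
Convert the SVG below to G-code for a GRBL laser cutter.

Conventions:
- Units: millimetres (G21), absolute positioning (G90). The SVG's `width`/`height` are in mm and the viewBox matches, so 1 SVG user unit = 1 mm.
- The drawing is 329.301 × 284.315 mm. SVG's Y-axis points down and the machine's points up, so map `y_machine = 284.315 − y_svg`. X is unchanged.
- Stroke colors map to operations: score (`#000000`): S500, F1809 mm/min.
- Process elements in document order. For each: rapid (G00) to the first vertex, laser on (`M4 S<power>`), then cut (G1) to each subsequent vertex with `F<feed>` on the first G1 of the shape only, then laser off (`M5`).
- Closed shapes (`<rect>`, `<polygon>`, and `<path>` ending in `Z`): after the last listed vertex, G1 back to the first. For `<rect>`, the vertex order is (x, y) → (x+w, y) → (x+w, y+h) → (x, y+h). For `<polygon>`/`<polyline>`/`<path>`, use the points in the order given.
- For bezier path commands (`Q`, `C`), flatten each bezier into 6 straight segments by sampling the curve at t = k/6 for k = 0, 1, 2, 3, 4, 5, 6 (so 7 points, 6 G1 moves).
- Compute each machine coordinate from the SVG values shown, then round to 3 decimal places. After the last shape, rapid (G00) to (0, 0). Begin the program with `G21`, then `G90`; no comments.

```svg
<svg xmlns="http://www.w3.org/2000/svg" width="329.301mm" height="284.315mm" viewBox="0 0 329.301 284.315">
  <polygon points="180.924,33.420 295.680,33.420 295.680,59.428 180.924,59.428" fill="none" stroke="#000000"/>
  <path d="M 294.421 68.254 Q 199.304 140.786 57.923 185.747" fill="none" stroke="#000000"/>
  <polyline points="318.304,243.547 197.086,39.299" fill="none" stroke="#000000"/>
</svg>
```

1 u = 1 mm; y_m = 284.315 − y.

[1] `<polygon>` rectangle, #000000→score S500 F1809: (180.924,250.895) → (295.680,250.895) → (295.680,224.887) → (180.924,224.887) → (180.924,250.895) (closed)

[2] `<path>` quadratic bezier, #000000→score S500 F1809: (294.421,216.061) → (261.430,192.650) → (225.869,170.770) → (187.738,150.422) → (147.037,131.605) → (103.765,114.321) → (57.923,98.568)

[3] `<polyline>` line segment, #000000→score S500 F1809: (318.304,40.768) → (197.086,245.016)

G21
G90
G00 X180.924 Y250.895
M4 S500
G1 X295.680 Y250.895 F1809
G1 X295.680 Y224.887
G1 X180.924 Y224.887
G1 X180.924 Y250.895
M5
G00 X294.421 Y216.061
M4 S500
G1 X261.430 Y192.650 F1809
G1 X225.869 Y170.770
G1 X187.738 Y150.422
G1 X147.037 Y131.605
G1 X103.765 Y114.321
G1 X57.923 Y98.568
M5
G00 X318.304 Y40.768
M4 S500
G1 X197.086 Y245.016 F1809
M5
G00 X0.000 Y0.000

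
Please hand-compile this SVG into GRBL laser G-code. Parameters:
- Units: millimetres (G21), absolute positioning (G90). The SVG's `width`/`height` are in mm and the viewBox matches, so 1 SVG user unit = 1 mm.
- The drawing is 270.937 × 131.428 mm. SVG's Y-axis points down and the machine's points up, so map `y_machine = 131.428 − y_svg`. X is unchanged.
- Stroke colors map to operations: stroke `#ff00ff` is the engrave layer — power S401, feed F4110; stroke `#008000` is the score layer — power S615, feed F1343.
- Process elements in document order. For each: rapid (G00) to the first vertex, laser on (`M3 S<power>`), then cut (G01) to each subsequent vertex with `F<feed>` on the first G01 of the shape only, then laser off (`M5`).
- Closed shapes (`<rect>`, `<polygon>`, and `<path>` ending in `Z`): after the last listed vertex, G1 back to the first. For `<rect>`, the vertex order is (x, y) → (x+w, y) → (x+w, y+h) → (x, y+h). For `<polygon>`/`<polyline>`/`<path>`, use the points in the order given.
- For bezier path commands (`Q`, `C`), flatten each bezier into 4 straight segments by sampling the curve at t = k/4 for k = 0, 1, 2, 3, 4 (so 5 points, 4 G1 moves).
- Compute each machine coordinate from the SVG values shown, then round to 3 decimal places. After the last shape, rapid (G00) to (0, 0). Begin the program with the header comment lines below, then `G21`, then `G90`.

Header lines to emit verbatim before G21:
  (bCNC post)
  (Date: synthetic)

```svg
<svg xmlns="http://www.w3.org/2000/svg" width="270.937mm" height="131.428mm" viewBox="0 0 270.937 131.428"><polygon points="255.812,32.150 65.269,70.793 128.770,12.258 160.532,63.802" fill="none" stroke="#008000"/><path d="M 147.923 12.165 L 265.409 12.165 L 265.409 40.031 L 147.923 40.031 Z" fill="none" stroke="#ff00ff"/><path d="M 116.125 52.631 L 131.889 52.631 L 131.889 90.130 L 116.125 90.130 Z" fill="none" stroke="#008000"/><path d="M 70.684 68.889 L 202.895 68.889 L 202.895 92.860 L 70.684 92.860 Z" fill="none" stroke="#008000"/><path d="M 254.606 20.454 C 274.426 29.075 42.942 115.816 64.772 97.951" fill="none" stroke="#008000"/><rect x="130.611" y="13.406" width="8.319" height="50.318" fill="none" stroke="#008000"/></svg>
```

(bCNC post)
(Date: synthetic)
G21
G90
G00 X255.812 Y99.278
M3 S615
G01 X65.269 Y60.635 F1343
G01 X128.770 Y119.170
G01 X160.532 Y67.626
G01 X255.812 Y99.278
M5
G00 X147.923 Y119.263
M3 S401
G01 X265.409 Y119.263 F4110
G01 X265.409 Y91.397
G01 X147.923 Y91.397
G01 X147.923 Y119.263
M5
G00 X116.125 Y78.797
M3 S615
G01 X131.889 Y78.797 F1343
G01 X131.889 Y41.298
G01 X116.125 Y41.298
G01 X116.125 Y78.797
M5
G00 X70.684 Y62.539
M3 S615
G01 X202.895 Y62.539 F1343
G01 X202.895 Y38.568
G01 X70.684 Y38.568
G01 X70.684 Y62.539
M5
G00 X254.606 Y110.974
M3 S615
G01 X230.236 Y92.716 F1343
G01 X158.935 Y62.293
G01 X88.011 Y36.837
G01 X64.772 Y33.477
M5
G00 X130.611 Y118.022
M3 S615
G01 X138.930 Y118.022 F1343
G01 X138.930 Y67.704
G01 X130.611 Y67.704
G01 X130.611 Y118.022
M5
G00 X0.000 Y0.000

1 u = 1 mm; y_m = 131.428 − y.

[1] `<polygon>` closed polygon, #008000→score S615 F1343: (255.812,99.278) → (65.269,60.635) → (128.770,119.170) → (160.532,67.626) → (255.812,99.278) (closed)

[2] `<path>` rectangle, #ff00ff→engrave S401 F4110: (147.923,119.263) → (265.409,119.263) → (265.409,91.397) → (147.923,91.397) → (147.923,119.263) (closed)

[3] `<path>` rectangle, #008000→score S615 F1343: (116.125,78.797) → (131.889,78.797) → (131.889,41.298) → (116.125,41.298) → (116.125,78.797) (closed)

[4] `<path>` rectangle, #008000→score S615 F1343: (70.684,62.539) → (202.895,62.539) → (202.895,38.568) → (70.684,38.568) → (70.684,62.539) (closed)

[5] `<path>` cubic bezier, #008000→score S615 F1343: (254.606,110.974) → (230.236,92.716) → (158.935,62.293) → (88.011,36.837) → (64.772,33.477)

[6] `<rect>` rectangle, #008000→score S615 F1343: (130.611,118.022) → (138.930,118.022) → (138.930,67.704) → (130.611,67.704) → (130.611,118.022) (closed)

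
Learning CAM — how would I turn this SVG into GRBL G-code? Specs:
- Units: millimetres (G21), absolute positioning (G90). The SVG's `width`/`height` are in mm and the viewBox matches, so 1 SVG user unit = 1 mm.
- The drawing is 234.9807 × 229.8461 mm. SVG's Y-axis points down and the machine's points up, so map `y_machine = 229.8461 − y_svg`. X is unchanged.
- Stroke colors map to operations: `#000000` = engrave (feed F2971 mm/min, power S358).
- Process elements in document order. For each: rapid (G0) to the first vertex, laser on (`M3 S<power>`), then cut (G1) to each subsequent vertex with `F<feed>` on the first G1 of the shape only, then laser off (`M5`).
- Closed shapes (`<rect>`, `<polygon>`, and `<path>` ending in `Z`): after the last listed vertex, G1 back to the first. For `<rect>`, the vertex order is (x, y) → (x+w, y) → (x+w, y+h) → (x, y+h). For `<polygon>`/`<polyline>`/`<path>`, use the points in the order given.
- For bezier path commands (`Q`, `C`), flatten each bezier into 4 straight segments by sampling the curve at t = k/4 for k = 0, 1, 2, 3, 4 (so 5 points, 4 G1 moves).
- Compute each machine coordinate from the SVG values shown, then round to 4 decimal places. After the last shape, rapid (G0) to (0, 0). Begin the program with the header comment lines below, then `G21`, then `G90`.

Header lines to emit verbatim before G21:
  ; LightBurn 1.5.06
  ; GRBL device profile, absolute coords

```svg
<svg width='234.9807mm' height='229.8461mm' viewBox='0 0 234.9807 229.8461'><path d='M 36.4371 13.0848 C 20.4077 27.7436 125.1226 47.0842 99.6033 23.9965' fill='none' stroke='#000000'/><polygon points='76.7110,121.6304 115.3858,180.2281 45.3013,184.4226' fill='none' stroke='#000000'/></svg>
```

1 u = 1 mm; y_m = 229.8461 − y.

[1] `<path>` cubic bezier, #000000→engrave S358 F2971: (36.4371,216.7613) → (43.1331,205.6255) → (71.5789,197.1505) → (98.2454,195.7530) → (99.6033,205.8496)

[2] `<polygon>` regular polygon, #000000→engrave S358 F2971: (76.7110,108.2157) → (115.3858,49.6180) → (45.3013,45.4235) → (76.7110,108.2157) (closed)

; LightBurn 1.5.06
; GRBL device profile, absolute coords
G21
G90
G0 X36.4371 Y216.7613
M3 S358
G1 X43.1331 Y205.6255 F2971
G1 X71.5789 Y197.1505
G1 X98.2454 Y195.7530
G1 X99.6033 Y205.8496
M5
G0 X76.7110 Y108.2157
M3 S358
G1 X115.3858 Y49.6180 F2971
G1 X45.3013 Y45.4235
G1 X76.7110 Y108.2157
M5
G0 X0.0000 Y0.0000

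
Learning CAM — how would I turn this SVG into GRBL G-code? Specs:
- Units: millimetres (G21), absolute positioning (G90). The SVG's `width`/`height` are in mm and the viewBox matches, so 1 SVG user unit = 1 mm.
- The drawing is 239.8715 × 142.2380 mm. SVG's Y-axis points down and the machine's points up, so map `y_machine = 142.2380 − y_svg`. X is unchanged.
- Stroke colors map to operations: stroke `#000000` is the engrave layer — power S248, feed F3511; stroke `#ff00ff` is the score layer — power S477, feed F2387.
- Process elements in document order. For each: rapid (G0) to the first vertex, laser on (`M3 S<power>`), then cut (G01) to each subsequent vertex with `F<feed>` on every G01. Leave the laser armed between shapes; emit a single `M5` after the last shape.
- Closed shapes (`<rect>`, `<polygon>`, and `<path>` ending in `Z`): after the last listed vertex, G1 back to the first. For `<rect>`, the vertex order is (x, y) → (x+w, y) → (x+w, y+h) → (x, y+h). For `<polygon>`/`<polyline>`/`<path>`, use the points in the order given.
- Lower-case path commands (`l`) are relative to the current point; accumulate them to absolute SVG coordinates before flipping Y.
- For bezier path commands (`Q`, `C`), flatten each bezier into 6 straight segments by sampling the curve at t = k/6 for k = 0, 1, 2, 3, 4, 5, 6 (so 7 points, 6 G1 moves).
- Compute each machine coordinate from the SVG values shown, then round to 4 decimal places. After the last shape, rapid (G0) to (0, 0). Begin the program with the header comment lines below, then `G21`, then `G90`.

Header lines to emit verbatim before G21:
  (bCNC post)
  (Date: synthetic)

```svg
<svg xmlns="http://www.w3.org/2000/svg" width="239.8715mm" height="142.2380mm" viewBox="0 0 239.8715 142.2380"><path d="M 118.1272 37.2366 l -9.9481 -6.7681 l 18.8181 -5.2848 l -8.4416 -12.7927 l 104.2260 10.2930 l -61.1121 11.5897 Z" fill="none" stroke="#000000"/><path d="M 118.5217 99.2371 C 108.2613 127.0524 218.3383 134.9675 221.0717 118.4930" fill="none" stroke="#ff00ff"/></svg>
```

1 u = 1 mm; y_m = 142.2380 − y.

[1] `<path>` closed polygon, #000000→engrave S248 F3511: (118.1272,105.0014) → (108.1791,111.7695) → (126.9972,117.0543) → (118.5556,129.8470) → (222.7816,119.5540) → (161.6695,107.9643) → (118.1272,105.0014) (closed)

[2] `<path>` cubic bezier, #ff00ff→score S477 F2387: (118.5217,43.0009) → (122.3655,30.7724) → (139.9411,21.9853) → (164.9240,16.7643) → (190.9897,15.2341) → (211.8138,17.5194) → (221.0717,23.7450)

(bCNC post)
(Date: synthetic)
G21
G90
G0 X118.1272 Y105.0014
M3 S248
G01 X108.1791 Y111.7695 F3511
G01 X126.9972 Y117.0543 F3511
G01 X118.5556 Y129.8470 F3511
G01 X222.7816 Y119.5540 F3511
G01 X161.6695 Y107.9643 F3511
G01 X118.1272 Y105.0014 F3511
G0 X118.5217 Y43.0009
M3 S477
G01 X122.3655 Y30.7724 F2387
G01 X139.9411 Y21.9853 F2387
G01 X164.9240 Y16.7643 F2387
G01 X190.9897 Y15.2341 F2387
G01 X211.8138 Y17.5194 F2387
G01 X221.0717 Y23.7450 F2387
M5
G0 X0.0000 Y0.0000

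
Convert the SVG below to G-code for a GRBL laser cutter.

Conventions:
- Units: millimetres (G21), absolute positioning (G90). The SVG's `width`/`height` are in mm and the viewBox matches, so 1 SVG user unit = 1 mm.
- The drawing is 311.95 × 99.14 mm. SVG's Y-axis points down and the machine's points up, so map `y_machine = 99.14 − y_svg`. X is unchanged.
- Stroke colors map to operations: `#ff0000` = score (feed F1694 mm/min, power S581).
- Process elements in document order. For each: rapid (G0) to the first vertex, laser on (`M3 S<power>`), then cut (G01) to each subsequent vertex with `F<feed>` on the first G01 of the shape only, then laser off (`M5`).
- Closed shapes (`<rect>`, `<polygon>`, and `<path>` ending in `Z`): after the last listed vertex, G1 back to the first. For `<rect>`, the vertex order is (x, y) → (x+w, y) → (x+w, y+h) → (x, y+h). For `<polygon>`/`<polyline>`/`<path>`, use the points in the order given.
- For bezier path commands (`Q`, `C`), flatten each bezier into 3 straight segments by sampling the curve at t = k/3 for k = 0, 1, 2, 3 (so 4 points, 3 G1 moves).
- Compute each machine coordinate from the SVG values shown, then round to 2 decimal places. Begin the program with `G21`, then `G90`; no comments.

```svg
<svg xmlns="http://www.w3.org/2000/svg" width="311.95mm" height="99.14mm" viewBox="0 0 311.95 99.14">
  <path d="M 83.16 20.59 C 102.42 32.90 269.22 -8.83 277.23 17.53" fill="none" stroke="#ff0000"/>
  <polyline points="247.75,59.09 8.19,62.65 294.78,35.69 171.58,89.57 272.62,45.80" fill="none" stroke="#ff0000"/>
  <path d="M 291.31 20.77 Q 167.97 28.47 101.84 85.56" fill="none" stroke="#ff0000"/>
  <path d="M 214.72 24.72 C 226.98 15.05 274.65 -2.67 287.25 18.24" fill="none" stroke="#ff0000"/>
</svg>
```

Since the viewBox matches the mm dimensions, user units are millimetres directly. The only transform is the Y-flip y_m = 99.14 − y_svg.

Shape 1 is a cubic bezier drawn with `<path>`. Its stroke #ff0000 means score at S581, F1694. After flipping Y the toolpath is (83.16,78.55) → (140.25,79.73) → (227.64,89.80) → (277.23,81.61).

Shape 2 is a open polyline drawn with `<polyline>`. Its stroke #ff0000 means score at S581, F1694. After flipping Y the toolpath is (247.75,40.05) → (8.19,36.49) → (294.78,63.45) → (171.58,9.57) → (272.62,53.34).

Shape 3 is a quadratic bezier drawn with `<path>`. Its stroke #ff0000 means score at S581, F1694. After flipping Y the toolpath is (291.31,78.37) → (215.44,67.75) → (152.28,46.15) → (101.84,13.58).

Shape 4 is a cubic bezier drawn with `<path>`. Its stroke #ff0000 means score at S581, F1694. After flipping Y the toolpath is (214.72,74.42) → (236.17,85.04) → (265.57,90.66) → (287.25,80.90).

G21
G90
G0 X83.16 Y78.55
M3 S581
G01 X140.25 Y79.73 F1694
G01 X227.64 Y89.80
G01 X277.23 Y81.61
M5
G0 X247.75 Y40.05
M3 S581
G01 X8.19 Y36.49 F1694
G01 X294.78 Y63.45
G01 X171.58 Y9.57
G01 X272.62 Y53.34
M5
G0 X291.31 Y78.37
M3 S581
G01 X215.44 Y67.75 F1694
G01 X152.28 Y46.15
G01 X101.84 Y13.58
M5
G0 X214.72 Y74.42
M3 S581
G01 X236.17 Y85.04 F1694
G01 X265.57 Y90.66
G01 X287.25 Y80.90
M5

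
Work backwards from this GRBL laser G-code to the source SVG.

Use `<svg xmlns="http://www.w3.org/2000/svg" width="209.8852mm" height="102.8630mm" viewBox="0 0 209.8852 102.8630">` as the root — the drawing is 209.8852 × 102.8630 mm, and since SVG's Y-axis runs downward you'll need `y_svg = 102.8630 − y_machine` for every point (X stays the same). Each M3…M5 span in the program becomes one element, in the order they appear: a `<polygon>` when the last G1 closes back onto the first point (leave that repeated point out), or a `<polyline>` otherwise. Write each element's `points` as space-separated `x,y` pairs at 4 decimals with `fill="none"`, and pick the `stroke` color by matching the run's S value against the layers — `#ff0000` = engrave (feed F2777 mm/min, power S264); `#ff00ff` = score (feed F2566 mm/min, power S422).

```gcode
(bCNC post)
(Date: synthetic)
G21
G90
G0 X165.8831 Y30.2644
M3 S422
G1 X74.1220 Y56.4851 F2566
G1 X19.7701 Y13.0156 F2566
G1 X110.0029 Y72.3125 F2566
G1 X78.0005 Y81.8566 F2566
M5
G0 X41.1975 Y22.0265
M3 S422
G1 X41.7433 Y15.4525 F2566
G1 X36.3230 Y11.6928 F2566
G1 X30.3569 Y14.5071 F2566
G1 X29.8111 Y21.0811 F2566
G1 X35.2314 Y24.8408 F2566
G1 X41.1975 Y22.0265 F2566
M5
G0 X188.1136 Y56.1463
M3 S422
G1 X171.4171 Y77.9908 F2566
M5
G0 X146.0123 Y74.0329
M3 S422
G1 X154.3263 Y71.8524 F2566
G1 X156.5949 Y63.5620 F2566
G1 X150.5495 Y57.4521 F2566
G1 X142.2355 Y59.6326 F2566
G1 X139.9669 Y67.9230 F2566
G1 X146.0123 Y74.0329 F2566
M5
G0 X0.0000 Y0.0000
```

Machine Y-up, SVG Y-down with viewBox height 102.8630, so y_svg = 102.8630 − y_machine; X carries over. Every run uses S422, so all elements get stroke `#ff00ff` (score).

Run 1: The run is open, so emit a `<polyline>` with points (Y-flipped): 165.8831,72.5986 74.1220,46.3779 19.7701,89.8474 110.0029,30.5505 78.0005,21.0064.

Run 2: The run returns to its start, so emit a `<polygon>` with points (Y-flipped): 41.1975,80.8365 41.7433,87.4105 36.3230,91.1702 30.3569,88.3559 29.8111,81.7819 35.2314,78.0222.

Run 3: The run is open, so emit a `<polyline>` with points (Y-flipped): 188.1136,46.7167 171.4171,24.8722.

Run 4: The run returns to its start, so emit a `<polygon>` with points (Y-flipped): 146.0123,28.8301 154.3263,31.0106 156.5949,39.3010 150.5495,45.4109 142.2355,43.2304 139.9669,34.9400.

<svg xmlns="http://www.w3.org/2000/svg" width="209.8852mm" height="102.8630mm" viewBox="0 0 209.8852 102.8630">
  <polyline points="165.8831,72.5986 74.1220,46.3779 19.7701,89.8474 110.0029,30.5505 78.0005,21.0064" fill="none" stroke="#ff00ff"/>
  <polygon points="41.1975,80.8365 41.7433,87.4105 36.3230,91.1702 30.3569,88.3559 29.8111,81.7819 35.2314,78.0222" fill="none" stroke="#ff00ff"/>
  <polyline points="188.1136,46.7167 171.4171,24.8722" fill="none" stroke="#ff00ff"/>
  <polygon points="146.0123,28.8301 154.3263,31.0106 156.5949,39.3010 150.5495,45.4109 142.2355,43.2304 139.9669,34.9400" fill="none" stroke="#ff00ff"/>
</svg>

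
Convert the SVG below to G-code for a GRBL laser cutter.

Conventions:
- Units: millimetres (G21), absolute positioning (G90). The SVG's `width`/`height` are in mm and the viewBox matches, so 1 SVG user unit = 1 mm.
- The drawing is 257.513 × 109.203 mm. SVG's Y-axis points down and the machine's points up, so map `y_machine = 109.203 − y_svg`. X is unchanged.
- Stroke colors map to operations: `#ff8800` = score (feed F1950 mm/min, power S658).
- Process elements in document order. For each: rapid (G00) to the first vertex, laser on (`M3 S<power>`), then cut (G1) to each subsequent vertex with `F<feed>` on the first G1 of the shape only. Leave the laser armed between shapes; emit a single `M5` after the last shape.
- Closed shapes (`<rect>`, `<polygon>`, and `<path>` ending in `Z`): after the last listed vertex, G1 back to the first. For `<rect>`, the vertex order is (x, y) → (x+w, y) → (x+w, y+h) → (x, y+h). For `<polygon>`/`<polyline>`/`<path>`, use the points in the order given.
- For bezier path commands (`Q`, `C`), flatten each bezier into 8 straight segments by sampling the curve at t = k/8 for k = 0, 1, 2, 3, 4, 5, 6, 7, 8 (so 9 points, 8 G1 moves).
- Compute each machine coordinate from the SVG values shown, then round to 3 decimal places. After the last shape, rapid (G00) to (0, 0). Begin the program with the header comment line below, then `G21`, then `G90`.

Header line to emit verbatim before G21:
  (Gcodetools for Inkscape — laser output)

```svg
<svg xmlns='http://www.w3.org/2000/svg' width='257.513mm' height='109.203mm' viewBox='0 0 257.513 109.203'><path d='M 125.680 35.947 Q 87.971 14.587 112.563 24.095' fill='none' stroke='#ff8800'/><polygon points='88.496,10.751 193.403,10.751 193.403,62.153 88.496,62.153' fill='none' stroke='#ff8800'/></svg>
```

(Gcodetools for Inkscape — laser output)
G21
G90
G00 X125.680 Y73.256
M3 S658
G1 X117.226 Y78.114 F1950
G1 X110.719 Y82.007
G1 X106.159 Y84.935
G1 X103.546 Y86.899
G1 X102.880 Y87.898
G1 X104.161 Y87.933
G1 X107.388 Y87.003
G1 X112.563 Y85.108
G00 X88.496 Y98.452
M3 S658
G1 X193.403 Y98.452 F1950
G1 X193.403 Y47.050
G1 X88.496 Y47.050
G1 X88.496 Y98.452
M5
G00 X0.000 Y0.000

1 u = 1 mm; y_m = 109.203 − y.

[1] `<path>` quadratic bezier, #ff8800→score S658 F1950: (125.680,73.256) → (117.226,78.114) → (110.719,82.007) → (106.159,84.935) → (103.546,86.899) → (102.880,87.898) → (104.161,87.933) → (107.388,87.003) → (112.563,85.108)

[2] `<polygon>` rectangle, #ff8800→score S658 F1950: (88.496,98.452) → (193.403,98.452) → (193.403,47.050) → (88.496,47.050) → (88.496,98.452) (closed)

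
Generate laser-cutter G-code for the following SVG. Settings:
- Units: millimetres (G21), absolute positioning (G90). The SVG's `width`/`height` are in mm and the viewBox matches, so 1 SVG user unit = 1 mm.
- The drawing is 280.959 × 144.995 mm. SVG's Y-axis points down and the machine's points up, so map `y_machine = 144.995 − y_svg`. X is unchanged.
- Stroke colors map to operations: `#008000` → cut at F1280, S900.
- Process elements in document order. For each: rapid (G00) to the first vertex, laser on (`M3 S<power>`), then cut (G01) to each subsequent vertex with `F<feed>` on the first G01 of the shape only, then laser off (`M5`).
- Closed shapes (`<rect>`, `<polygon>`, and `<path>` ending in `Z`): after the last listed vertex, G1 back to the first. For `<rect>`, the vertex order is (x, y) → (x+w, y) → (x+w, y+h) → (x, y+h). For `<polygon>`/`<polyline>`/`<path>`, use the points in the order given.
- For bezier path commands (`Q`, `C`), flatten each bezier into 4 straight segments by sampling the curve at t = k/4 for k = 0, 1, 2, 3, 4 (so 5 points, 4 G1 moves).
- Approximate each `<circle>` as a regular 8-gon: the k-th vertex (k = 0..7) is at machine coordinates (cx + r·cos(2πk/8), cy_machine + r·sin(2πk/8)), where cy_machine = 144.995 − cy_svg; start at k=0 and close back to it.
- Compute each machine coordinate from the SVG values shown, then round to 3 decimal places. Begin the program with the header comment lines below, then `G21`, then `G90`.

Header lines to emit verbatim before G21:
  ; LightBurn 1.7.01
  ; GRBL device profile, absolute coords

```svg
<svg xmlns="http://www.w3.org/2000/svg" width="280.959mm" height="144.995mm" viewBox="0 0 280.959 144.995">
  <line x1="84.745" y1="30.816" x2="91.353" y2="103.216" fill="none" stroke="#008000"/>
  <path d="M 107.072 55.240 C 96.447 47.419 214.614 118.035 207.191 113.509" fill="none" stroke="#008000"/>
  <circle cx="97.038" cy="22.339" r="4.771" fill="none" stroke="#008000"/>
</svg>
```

; LightBurn 1.7.01
; GRBL device profile, absolute coords
G21
G90
G00 X84.745 Y114.179
M3 S900
G01 X91.353 Y41.779 F1280
M5
G00 X107.072 Y89.755
M3 S900
G01 X119.277 Y83.313 F1280
G01 X155.931 Y61.856
G01 X193.185 Y39.781
G01 X207.191 Y31.486
M5
G00 X101.809 Y122.656
M3 S900
G01 X100.412 Y126.030 F1280
G01 X97.038 Y127.427
G01 X93.664 Y126.030
G01 X92.267 Y122.656
G01 X93.664 Y119.282
G01 X97.038 Y117.885
G01 X100.412 Y119.282
G01 X101.809 Y122.656
M5

Since the viewBox matches the mm dimensions, user units are millimetres directly. The only transform is the Y-flip y_m = 144.995 − y_svg.

Shape 1 is a line segment drawn with `<line>`. Its stroke #008000 means cut at S900, F1280. After flipping Y the toolpath is (84.745,114.179) → (91.353,41.779).

Shape 2 is a cubic bezier drawn with `<path>`. Its stroke #008000 means cut at S900, F1280. After flipping Y the toolpath is (107.072,89.755) → (119.277,83.313) → (155.931,61.856) → (193.185,39.781) → (207.191,31.486).

Shape 3 is a circle drawn with `<circle>`. Its stroke #008000 means cut at S900, F1280. After flipping Y the toolpath is (101.809,122.656) → (100.412,126.030) → (97.038,127.427) → (93.664,126.030) → (92.267,122.656) → (93.664,119.282) → (97.038,117.885) → (100.412,119.282) → (101.809,122.656), returning to the start.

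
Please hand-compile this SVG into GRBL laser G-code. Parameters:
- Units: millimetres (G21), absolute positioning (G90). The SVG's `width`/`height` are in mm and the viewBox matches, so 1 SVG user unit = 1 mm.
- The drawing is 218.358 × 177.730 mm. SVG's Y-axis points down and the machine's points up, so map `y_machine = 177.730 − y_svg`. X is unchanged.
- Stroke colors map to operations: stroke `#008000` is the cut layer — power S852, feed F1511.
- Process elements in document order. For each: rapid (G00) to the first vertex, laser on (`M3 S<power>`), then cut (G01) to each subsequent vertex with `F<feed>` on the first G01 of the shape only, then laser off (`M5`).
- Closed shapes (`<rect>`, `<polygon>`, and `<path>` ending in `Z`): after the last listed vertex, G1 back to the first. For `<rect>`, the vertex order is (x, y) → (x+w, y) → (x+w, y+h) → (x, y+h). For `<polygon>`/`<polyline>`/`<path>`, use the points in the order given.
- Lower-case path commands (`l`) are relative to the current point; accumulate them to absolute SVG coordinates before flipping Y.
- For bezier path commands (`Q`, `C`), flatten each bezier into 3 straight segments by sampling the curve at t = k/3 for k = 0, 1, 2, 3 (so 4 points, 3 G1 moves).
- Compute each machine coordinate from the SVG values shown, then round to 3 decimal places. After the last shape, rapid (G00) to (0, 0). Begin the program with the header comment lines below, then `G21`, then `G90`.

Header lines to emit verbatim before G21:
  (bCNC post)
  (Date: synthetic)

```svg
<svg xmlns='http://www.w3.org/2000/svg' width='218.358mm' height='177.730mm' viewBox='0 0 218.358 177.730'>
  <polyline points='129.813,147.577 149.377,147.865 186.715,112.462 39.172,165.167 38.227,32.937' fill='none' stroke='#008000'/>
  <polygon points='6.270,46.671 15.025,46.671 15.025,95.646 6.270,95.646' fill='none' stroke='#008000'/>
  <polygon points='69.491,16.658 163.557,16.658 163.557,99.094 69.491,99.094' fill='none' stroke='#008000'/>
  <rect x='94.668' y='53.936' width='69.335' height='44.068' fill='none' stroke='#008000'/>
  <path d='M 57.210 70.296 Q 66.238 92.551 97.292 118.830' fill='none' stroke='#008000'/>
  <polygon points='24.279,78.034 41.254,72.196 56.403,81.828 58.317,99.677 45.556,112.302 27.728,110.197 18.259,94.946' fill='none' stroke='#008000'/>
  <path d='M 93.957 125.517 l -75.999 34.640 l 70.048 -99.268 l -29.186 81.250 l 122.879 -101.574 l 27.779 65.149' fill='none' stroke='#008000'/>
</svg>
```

Since the viewBox matches the mm dimensions, user units are millimetres directly. The only transform is the Y-flip y_m = 177.730 − y_svg.

Shape 1 is a open polyline drawn with `<polyline>`. Its stroke #008000 means cut at S852, F1511. After flipping Y the toolpath is (129.813,30.153) → (149.377,29.865) → (186.715,65.268) → (39.172,12.563) → (38.227,144.793).

Shape 2 is a rectangle drawn with `<polygon>`. Its stroke #008000 means cut at S852, F1511. After flipping Y the toolpath is (6.270,131.059) → (15.025,131.059) → (15.025,82.084) → (6.270,82.084) → (6.270,131.059), returning to the start.

Shape 3 is a rectangle drawn with `<polygon>`. Its stroke #008000 means cut at S852, F1511. After flipping Y the toolpath is (69.491,161.072) → (163.557,161.072) → (163.557,78.636) → (69.491,78.636) → (69.491,161.072), returning to the start.

Shape 4 is a rectangle drawn with `<rect>`. Its stroke #008000 means cut at S852, F1511. After flipping Y the toolpath is (94.668,123.794) → (164.003,123.794) → (164.003,79.726) → (94.668,79.726) → (94.668,123.794), returning to the start.

Shape 5 is a quadratic bezier drawn with `<path>`. Its stroke #008000 means cut at S852, F1511. After flipping Y the toolpath is (57.210,107.434) → (65.676,92.150) → (79.037,75.972) → (97.292,58.900).

Shape 6 is a regular polygon drawn with `<polygon>`. Its stroke #008000 means cut at S852, F1511. After flipping Y the toolpath is (24.279,99.696) → (41.254,105.534) → (56.403,95.902) → (58.317,78.053) → (45.556,65.428) → (27.728,67.533) → (18.259,82.784) → (24.279,99.696), returning to the start.

Shape 7 is a open polyline drawn with `<path>`. Its stroke #008000 means cut at S852, F1511. After flipping Y the toolpath is (93.957,52.213) → (17.958,17.573) → (88.006,116.841) → (58.820,35.591) → (181.699,137.165) → (209.478,72.016).

(bCNC post)
(Date: synthetic)
G21
G90
G00 X129.813 Y30.153
M3 S852
G01 X149.377 Y29.865 F1511
G01 X186.715 Y65.268
G01 X39.172 Y12.563
G01 X38.227 Y144.793
M5
G00 X6.270 Y131.059
M3 S852
G01 X15.025 Y131.059 F1511
G01 X15.025 Y82.084
G01 X6.270 Y82.084
G01 X6.270 Y131.059
M5
G00 X69.491 Y161.072
M3 S852
G01 X163.557 Y161.072 F1511
G01 X163.557 Y78.636
G01 X69.491 Y78.636
G01 X69.491 Y161.072
M5
G00 X94.668 Y123.794
M3 S852
G01 X164.003 Y123.794 F1511
G01 X164.003 Y79.726
G01 X94.668 Y79.726
G01 X94.668 Y123.794
M5
G00 X57.210 Y107.434
M3 S852
G01 X65.676 Y92.150 F1511
G01 X79.037 Y75.972
G01 X97.292 Y58.900
M5
G00 X24.279 Y99.696
M3 S852
G01 X41.254 Y105.534 F1511
G01 X56.403 Y95.902
G01 X58.317 Y78.053
G01 X45.556 Y65.428
G01 X27.728 Y67.533
G01 X18.259 Y82.784
G01 X24.279 Y99.696
M5
G00 X93.957 Y52.213
M3 S852
G01 X17.958 Y17.573 F1511
G01 X88.006 Y116.841
G01 X58.820 Y35.591
G01 X181.699 Y137.165
G01 X209.478 Y72.016
M5
G00 X0.000 Y0.000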